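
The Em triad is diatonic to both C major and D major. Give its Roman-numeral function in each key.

iii in C major; ii in D major

The scale of C major is C D E F G A B; E is degree 3, and the triad built there (E-G-B) is minor, so it is iii.
The scale of D major is D E F# G A B C#; E is degree 2, and the triad built there (E-G-B) is minor, so it is ii.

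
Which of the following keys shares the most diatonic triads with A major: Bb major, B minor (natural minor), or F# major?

B minor

Triads of A major: A major (I), B minor (ii), C# minor (iii), D major (IV), E major (V), F# minor (vi), G# diminished (vii°).
Bb major shares 0: none.
B minor (natural minor) shares 4: A, Bm, D, F#m.
F# major shares 0: none.
The most common triads (4) are shared with B minor.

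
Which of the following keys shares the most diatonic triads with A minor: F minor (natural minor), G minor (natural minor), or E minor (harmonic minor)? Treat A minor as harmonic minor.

G minor

Triads of A minor (harmonic minor): A minor (i), B diminished (ii°), C augmented (III+), D minor (iv), E major (V), F major (VI), G# diminished (vii°).
F minor (natural minor) shares 0: none.
G minor (natural minor) shares 2: Dm, F.
E minor (harmonic minor) shares 1: Am.
The most common triads (2) are shared with G minor.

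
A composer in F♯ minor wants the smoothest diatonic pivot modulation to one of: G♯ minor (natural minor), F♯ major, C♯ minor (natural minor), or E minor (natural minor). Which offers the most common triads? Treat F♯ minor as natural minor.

Triads of F♯ minor (natural minor): F♯ minor (i), G♯ diminished (ii°), A major (III), B minor (iv), C♯ minor (v), D major (VI), E major (VII).
G♯ minor (natural minor) shares 2: C♯m, E.
F♯ major shares 0: none.
C♯ minor (natural minor) shares 4: F♯m, A, C♯m, E.
E minor (natural minor) shares 2: Bm, D.
The most common triads (4) are shared with C♯ minor.

C♯ minor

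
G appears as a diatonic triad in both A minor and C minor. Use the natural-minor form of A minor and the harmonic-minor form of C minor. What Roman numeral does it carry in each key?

The scale of A minor (natural minor) is A B C D E F G; G is degree 7, and the triad built there (G-B-D) is major, so it is VII.
The scale of C minor (harmonic minor) is C D Eb F G Ab B; G is degree 5, and the triad built there (G-B-D) is major, so it is V.

VII in A minor; V in C minor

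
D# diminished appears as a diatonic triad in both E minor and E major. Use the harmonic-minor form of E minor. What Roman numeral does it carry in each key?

The scale of E minor (harmonic minor) is E F# G A B C D#; D# is degree 7, and the triad built there (D#-F#-A) is diminished, so it is vii°.
The scale of E major is E F# G# A B C# D#; D# is degree 7, and the triad built there (D#-F#-A) is diminished, so it is vii°.

vii° in E minor; vii° in E major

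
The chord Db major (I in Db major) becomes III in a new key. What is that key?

Bb minor

The numeral III denotes a major triad on scale degree 3. With Db on degree 3, the tonic of the new key is Bb.
Degree 3 carries a major triad in natural-minor keys, so the destination is Bb minor.
Check: the diatonic triads of Bb minor (natural minor) are Bbm (i), Cdim (ii°), Db (III), Ebm (iv), Fm (v), Gb (VI), Ab (VII) — Db major is indeed III.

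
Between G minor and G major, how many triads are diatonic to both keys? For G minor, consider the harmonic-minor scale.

Diatonic triads of G minor (harmonic minor): Gm (i), Adim (ii°), Bbaug (III+), Cm (iv), D (V), Eb (VI), F#dim (vii°).
Diatonic triads of G major: G (I), Am (ii), Bm (iii), C (IV), D (V), Em (vi), F#dim (vii°).
Matching root and quality in both lists: D, F#dim.
That gives 2 common triads.

2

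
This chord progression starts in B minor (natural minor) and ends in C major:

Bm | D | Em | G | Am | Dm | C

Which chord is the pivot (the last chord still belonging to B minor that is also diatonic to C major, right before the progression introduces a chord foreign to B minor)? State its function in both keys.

Chords diatonic to B minor: Bm, C#dim, D, Em, F#m, G, A.
Reading the progression, the first chord not in that set is Am, so the modulation leaves B minor there.
The chord immediately before Am is G, which is diatonic to both keys: VI in B minor and V in C major.

G — VI in B minor, V in C major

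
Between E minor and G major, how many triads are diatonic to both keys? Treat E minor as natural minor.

7

Diatonic triads of E minor (natural minor): E minor (i), F# diminished (ii°), G major (III), A minor (iv), B minor (v), C major (VI), D major (VII).
Diatonic triads of G major: G major (I), A minor (ii), B minor (iii), C major (IV), D major (V), E minor (vi), F# diminished (vii°).
Matching root and quality in both lists: E minor, F# diminished, G major, A minor, B minor, C major, D major.
That gives 7 common triads.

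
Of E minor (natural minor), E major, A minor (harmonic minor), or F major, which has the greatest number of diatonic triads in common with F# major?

E major

Triads of F# major: F# major (I), G# minor (ii), A# minor (iii), B major (IV), C# major (V), D# minor (vi), E# diminished (vii°).
E minor (natural minor) shares 0: none.
E major shares 2: G#m, B.
A minor (harmonic minor) shares 0: none.
F major shares 0: none.
The most common triads (2) are shared with E major.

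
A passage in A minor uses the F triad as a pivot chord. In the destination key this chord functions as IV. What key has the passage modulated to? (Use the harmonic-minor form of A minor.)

The numeral IV denotes a major triad on scale degree 4. With F on degree 4, the tonic of the new key is C.
Degree 4 carries a major triad in major keys, so the destination is C major.
Check: the diatonic triads of C major are C (I), Dm (ii), Em (iii), F (IV), G (V), Am (vi), Bdim (vii°) — F is indeed IV.

C major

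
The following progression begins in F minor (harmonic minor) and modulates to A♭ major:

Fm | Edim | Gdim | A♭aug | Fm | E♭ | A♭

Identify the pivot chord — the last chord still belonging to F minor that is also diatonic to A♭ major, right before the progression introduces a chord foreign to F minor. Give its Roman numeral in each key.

Fm — i in F minor, vi in A♭ major

Chords diatonic to F minor: Fm, Gdim, A♭aug, B♭m, C, D♭, Edim.
Reading the progression, the first chord not in that set is E♭, so the modulation leaves F minor there.
The chord immediately before E♭ is Fm, which is diatonic to both keys: i in F minor and vi in A♭ major.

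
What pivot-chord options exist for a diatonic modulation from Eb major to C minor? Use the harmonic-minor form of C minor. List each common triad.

Triads in Eb major: Eb (I), Fm (ii), Gm (iii), Ab (IV), Bb (V), Cm (vi), Ddim (vii°).
Triads in C minor (harmonic minor): Cm (i), Ddim (ii°), Ebaug (III+), Fm (iv), G (V), Ab (VI), Bdim (vii°).
Shared triads with their functions: Fm (ii in Eb major, iv in C minor); Ab (IV in Eb major, VI in C minor); Cm (vi in Eb major, i in C minor); Ddim (vii° in Eb major, ii° in C minor).

Fm, Ab, Cm, Ddim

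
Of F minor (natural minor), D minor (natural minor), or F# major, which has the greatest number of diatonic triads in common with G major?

D minor

Triads of G major: G major (I), A minor (ii), B minor (iii), C major (IV), D major (V), E minor (vi), F# diminished (vii°).
F minor (natural minor) shares 0: none.
D minor (natural minor) shares 2: Am, C.
F# major shares 0: none.
The most common triads (2) are shared with D minor.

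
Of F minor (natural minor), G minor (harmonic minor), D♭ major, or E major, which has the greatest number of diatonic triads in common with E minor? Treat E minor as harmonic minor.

E major

Triads of E minor (harmonic minor): E minor (i), F♯ diminished (ii°), G augmented (III+), A minor (iv), B major (V), C major (VI), D♯ diminished (vii°).
F minor (natural minor) shares 0: none.
G minor (harmonic minor) shares 1: F♯dim.
D♭ major shares 0: none.
E major shares 2: B, D♯dim.
The most common triads (2) are shared with E major.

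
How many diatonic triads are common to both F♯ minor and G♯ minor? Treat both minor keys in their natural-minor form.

Diatonic triads of F♯ minor (natural minor): F♯ minor (i), G♯ diminished (ii°), A major (III), B minor (iv), C♯ minor (v), D major (VI), E major (VII).
Diatonic triads of G♯ minor (natural minor): G♯ minor (i), A♯ diminished (ii°), B major (III), C♯ minor (iv), D♯ minor (v), E major (VI), F♯ major (VII).
Matching root and quality in both lists: C♯ minor, E major.
That gives 2 common triads.

2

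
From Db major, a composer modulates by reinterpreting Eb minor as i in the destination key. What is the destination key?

Eb minor

The numeral i denotes a minor triad on scale degree 1. With Eb on degree 1, the tonic of the new key is Eb.
Degree 1 carries a minor triad in minor keys, so the destination is Eb minor.
Check: the diatonic triads of Eb minor (natural minor) are Ebm (i), Fdim (ii°), Gb (III), Abm (iv), Bbm (v), Cb (VI), Db (VII) — Eb minor is indeed i.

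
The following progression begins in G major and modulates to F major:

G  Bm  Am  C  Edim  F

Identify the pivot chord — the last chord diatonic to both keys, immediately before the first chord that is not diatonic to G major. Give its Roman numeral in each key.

Chords diatonic to G major: G, Am, Bm, C, D, Em, F#dim.
Reading the progression, the first chord not in that set is Edim, so the modulation leaves G major there.
The chord immediately before Edim is C, which is diatonic to both keys: IV in G major and V in F major.

C — IV in G major, V in F major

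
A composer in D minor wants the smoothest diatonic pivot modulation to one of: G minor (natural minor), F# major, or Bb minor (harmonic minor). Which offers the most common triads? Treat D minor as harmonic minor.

Triads of D minor (harmonic minor): D minor (i), E diminished (ii°), F augmented (III+), G minor (iv), A major (V), Bb major (VI), C# diminished (vii°).
G minor (natural minor) shares 3: Dm, Gm, Bb.
F# major shares 0: none.
Bb minor (harmonic minor) shares 0: none.
The most common triads (3) are shared with G minor.

G minor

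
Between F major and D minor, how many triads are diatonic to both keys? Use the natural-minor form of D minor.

7

Diatonic triads of F major: F (I), Gm (ii), Am (iii), Bb (IV), C (V), Dm (vi), Edim (vii°).
Diatonic triads of D minor (natural minor): Dm (i), Edim (ii°), F (III), Gm (iv), Am (v), Bb (VI), C (VII).
Matching root and quality in both lists: F, Gm, Am, Bb, C, Dm, Edim.
That gives 7 common triads.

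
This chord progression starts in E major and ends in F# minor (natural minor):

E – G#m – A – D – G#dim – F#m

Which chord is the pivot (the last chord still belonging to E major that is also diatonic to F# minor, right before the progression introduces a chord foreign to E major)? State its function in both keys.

A — IV in E major, III in F# minor

Chords diatonic to E major: E, F#m, G#m, A, B, C#m, D#dim.
Reading the progression, the first chord not in that set is D, so the modulation leaves E major there.
The chord immediately before D is A, which is diatonic to both keys: IV in E major and III in F# minor.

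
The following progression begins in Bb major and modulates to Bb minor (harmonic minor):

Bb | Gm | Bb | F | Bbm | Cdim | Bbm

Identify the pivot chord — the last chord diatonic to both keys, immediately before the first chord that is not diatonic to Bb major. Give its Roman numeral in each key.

Chords diatonic to Bb major: Bb, Cm, Dm, Eb, F, Gm, Adim.
Reading the progression, the first chord not in that set is Bbm, so the modulation leaves Bb major there.
The chord immediately before Bbm is F, which is diatonic to both keys: V in Bb major and V in Bb minor.

F — V in Bb major, V in Bb minor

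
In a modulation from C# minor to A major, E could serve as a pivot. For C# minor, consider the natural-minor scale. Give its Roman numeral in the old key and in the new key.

III in C# minor; V in A major

The scale of C# minor (natural minor) is C# D# E F# G# A B; E is degree 3, and the triad built there (E-G#-B) is major, so it is III.
The scale of A major is A B C# D E F# G#; E is degree 5, and the triad built there (E-G#-B) is major, so it is V.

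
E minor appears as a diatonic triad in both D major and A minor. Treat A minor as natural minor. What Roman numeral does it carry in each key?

ii in D major; v in A minor

The scale of D major is D E F# G A B C#; E is degree 2, and the triad built there (E-G-B) is minor, so it is ii.
The scale of A minor (natural minor) is A B C D E F G; E is degree 5, and the triad built there (E-G-B) is minor, so it is v.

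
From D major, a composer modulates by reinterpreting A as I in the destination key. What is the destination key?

The numeral I denotes a major triad on scale degree 1. With A on degree 1, the tonic of the new key is A.
Degree 1 carries a major triad in major keys, so the destination is A major.
Check: the diatonic triads of A major are A (I), Bm (ii), C♯m (iii), D (IV), E (V), F♯m (vi), G♯dim (vii°) — A is indeed I.

A major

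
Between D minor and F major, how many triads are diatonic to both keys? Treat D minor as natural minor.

7

Diatonic triads of D minor (natural minor): D minor (i), E diminished (ii°), F major (III), G minor (iv), A minor (v), B♭ major (VI), C major (VII).
Diatonic triads of F major: F major (I), G minor (ii), A minor (iii), B♭ major (IV), C major (V), D minor (vi), E diminished (vii°).
Matching root and quality in both lists: D minor, E diminished, F major, G minor, A minor, B♭ major, C major.
That gives 7 common triads.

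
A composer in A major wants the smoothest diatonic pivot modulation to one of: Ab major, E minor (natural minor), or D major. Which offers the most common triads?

D major

Triads of A major: A (I), Bm (ii), C#m (iii), D (IV), E (V), F#m (vi), G#dim (vii°).
Ab major shares 0: none.
E minor (natural minor) shares 2: Bm, D.
D major shares 4: A, Bm, D, F#m.
The most common triads (4) are shared with D major.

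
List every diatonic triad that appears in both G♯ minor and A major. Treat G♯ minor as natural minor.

Triads in G♯ minor (natural minor): G♯m (i), A♯dim (ii°), B (III), C♯m (iv), D♯m (v), E (VI), F♯ (VII).
Triads in A major: A (I), Bm (ii), C♯m (iii), D (IV), E (V), F♯m (vi), G♯dim (vii°).
Shared triads with their functions: C♯m (iv in G♯ minor, iii in A major); E (VI in G♯ minor, V in A major).

C♯m, E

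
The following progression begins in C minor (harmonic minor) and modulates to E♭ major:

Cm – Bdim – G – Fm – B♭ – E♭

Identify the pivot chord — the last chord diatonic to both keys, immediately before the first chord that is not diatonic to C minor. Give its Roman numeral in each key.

Chords diatonic to C minor: Cm, Ddim, E♭aug, Fm, G, A♭, Bdim.
Reading the progression, the first chord not in that set is B♭, so the modulation leaves C minor there.
The chord immediately before B♭ is Fm, which is diatonic to both keys: iv in C minor and ii in E♭ major.

Fm — iv in C minor, ii in E♭ major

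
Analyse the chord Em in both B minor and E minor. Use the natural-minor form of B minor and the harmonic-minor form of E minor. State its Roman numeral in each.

iv in B minor; i in E minor

The scale of B minor (natural minor) is B C# D E F# G A; E is degree 4, and the triad built there (E-G-B) is minor, so it is iv.
The scale of E minor (harmonic minor) is E F# G A B C D#; E is degree 1, and the triad built there (E-G-B) is minor, so it is i.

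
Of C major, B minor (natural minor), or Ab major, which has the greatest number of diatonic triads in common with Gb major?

Ab major

Triads of Gb major: Gb major (I), Ab minor (ii), Bb minor (iii), Cb major (IV), Db major (V), Eb minor (vi), F diminished (vii°).
C major shares 0: none.
B minor (natural minor) shares 0: none.
Ab major shares 2: Bbm, Db.
The most common triads (2) are shared with Ab major.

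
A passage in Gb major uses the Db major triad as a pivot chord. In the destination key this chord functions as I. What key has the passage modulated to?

Db major

The numeral I denotes a major triad on scale degree 1. With Db on degree 1, the tonic of the new key is Db.
Degree 1 carries a major triad in major keys, so the destination is Db major.
Check: the diatonic triads of Db major are Db (I), Ebm (ii), Fm (iii), Gb (IV), Ab (V), Bbm (vi), Cdim (vii°) — Db major is indeed I.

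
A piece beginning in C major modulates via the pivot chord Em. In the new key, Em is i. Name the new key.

The numeral i denotes a minor triad on scale degree 1. With E on degree 1, the tonic of the new key is E.
Degree 1 carries a minor triad in minor keys, so the destination is E minor.
Check: the diatonic triads of E minor (natural minor) are Em (i), F♯dim (ii°), G (III), Am (iv), Bm (v), C (VI), D (VII) — Em is indeed i.

E minor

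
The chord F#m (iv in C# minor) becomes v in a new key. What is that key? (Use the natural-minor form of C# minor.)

The numeral v denotes a minor triad on scale degree 5. With F# on degree 5, the tonic of the new key is B.
Degree 5 carries a minor triad in natural-minor keys, so the destination is B minor.
Check: the diatonic triads of B minor (natural minor) are Bm (i), C#dim (ii°), D (III), Em (iv), F#m (v), G (VI), A (VII) — F#m is indeed v.

B minor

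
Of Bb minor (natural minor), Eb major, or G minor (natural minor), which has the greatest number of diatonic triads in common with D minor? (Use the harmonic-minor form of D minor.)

Triads of D minor (harmonic minor): D minor (i), E diminished (ii°), F augmented (III+), G minor (iv), A major (V), Bb major (VI), C# diminished (vii°).
Bb minor (natural minor) shares 0: none.
Eb major shares 2: Gm, Bb.
G minor (natural minor) shares 3: Dm, Gm, Bb.
The most common triads (3) are shared with G minor.

G minor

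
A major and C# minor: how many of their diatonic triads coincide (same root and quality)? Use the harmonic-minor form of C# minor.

3

Diatonic triads of A major: A (I), Bm (ii), C#m (iii), D (IV), E (V), F#m (vi), G#dim (vii°).
Diatonic triads of C# minor (harmonic minor): C#m (i), D#dim (ii°), Eaug (III+), F#m (iv), G# (V), A (VI), B#dim (vii°).
Matching root and quality in both lists: A, C#m, F#m.
That gives 3 common triads.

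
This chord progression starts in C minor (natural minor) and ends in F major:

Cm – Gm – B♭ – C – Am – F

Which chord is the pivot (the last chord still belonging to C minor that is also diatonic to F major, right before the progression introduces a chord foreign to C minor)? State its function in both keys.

Chords diatonic to C minor: Cm, Ddim, E♭, Fm, Gm, A♭, B♭.
Reading the progression, the first chord not in that set is C, so the modulation leaves C minor there.
The chord immediately before C is B♭, which is diatonic to both keys: VII in C minor and IV in F major.

B♭ — VII in C minor, IV in F major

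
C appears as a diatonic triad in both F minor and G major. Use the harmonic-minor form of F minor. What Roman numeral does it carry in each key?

The scale of F minor (harmonic minor) is F G Ab Bb C Db E; C is degree 5, and the triad built there (C-E-G) is major, so it is V.
The scale of G major is G A B C D E F#; C is degree 4, and the triad built there (C-E-G) is major, so it is IV.

V in F minor; IV in G major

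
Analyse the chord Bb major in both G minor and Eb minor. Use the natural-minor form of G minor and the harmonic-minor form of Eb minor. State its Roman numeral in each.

The scale of G minor (natural minor) is G A Bb C D Eb F; Bb is degree 3, and the triad built there (Bb-D-F) is major, so it is III.
The scale of Eb minor (harmonic minor) is Eb F Gb Ab Bb Cb D; Bb is degree 5, and the triad built there (Bb-D-F) is major, so it is V.

III in G minor; V in Eb minor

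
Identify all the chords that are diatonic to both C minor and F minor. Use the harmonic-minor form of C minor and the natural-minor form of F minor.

Cm, Fm, A♭

Triads in C minor (harmonic minor): Cm (i), Ddim (ii°), E♭aug (III+), Fm (iv), G (V), A♭ (VI), Bdim (vii°).
Triads in F minor (natural minor): Fm (i), Gdim (ii°), A♭ (III), B♭m (iv), Cm (v), D♭ (VI), E♭ (VII).
Shared triads with their functions: Cm (i in C minor, v in F minor); Fm (iv in C minor, i in F minor); A♭ (VI in C minor, III in F minor).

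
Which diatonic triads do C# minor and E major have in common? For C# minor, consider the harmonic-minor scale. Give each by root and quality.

Triads in C# minor (harmonic minor): C# minor (i), D# diminished (ii°), E augmented (III+), F# minor (iv), G# major (V), A major (VI), B# diminished (vii°).
Triads in E major: E major (I), F# minor (ii), G# minor (iii), A major (IV), B major (V), C# minor (vi), D# diminished (vii°).
Shared triads with their functions: C# minor (i in C# minor, vi in E major); D# diminished (ii° in C# minor, vii° in E major); F# minor (iv in C# minor, ii in E major); A major (VI in C# minor, IV in E major).

C#m, D#dim, F#m, A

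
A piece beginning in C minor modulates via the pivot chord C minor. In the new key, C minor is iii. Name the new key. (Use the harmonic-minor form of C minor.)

Ab major

The numeral iii denotes a minor triad on scale degree 3. With C on degree 3, the tonic of the new key is Ab.
Degree 3 carries a minor triad in major keys, so the destination is Ab major.
Check: the diatonic triads of Ab major are Ab (I), Bbm (ii), Cm (iii), Db (IV), Eb (V), Fm (vi), Gdim (vii°) — C minor is indeed iii.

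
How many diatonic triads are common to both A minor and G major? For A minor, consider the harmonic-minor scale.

Diatonic triads of A minor (harmonic minor): Am (i), Bdim (ii°), Caug (III+), Dm (iv), E (V), F (VI), G#dim (vii°).
Diatonic triads of G major: G (I), Am (ii), Bm (iii), C (IV), D (V), Em (vi), F#dim (vii°).
Matching root and quality in both lists: Am.
That gives 1 common triad.

1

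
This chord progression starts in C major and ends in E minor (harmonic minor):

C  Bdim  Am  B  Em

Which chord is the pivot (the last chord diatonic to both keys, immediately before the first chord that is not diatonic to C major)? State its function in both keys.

Chords diatonic to C major: C, Dm, Em, F, G, Am, Bdim.
Reading the progression, the first chord not in that set is B, so the modulation leaves C major there.
The chord immediately before B is Am, which is diatonic to both keys: vi in C major and iv in E minor.

Am — vi in C major, iv in E minor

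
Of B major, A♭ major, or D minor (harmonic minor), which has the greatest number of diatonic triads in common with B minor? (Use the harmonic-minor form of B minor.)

B major

Triads of B minor (harmonic minor): Bm (i), C♯dim (ii°), Daug (III+), Em (iv), F♯ (V), G (VI), A♯dim (vii°).
B major shares 2: F♯, A♯dim.
A♭ major shares 0: none.
D minor (harmonic minor) shares 1: C♯dim.
The most common triads (2) are shared with B major.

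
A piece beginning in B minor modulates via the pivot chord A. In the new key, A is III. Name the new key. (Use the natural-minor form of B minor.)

F# minor

The numeral III denotes a major triad on scale degree 3. With A on degree 3, the tonic of the new key is F#.
Degree 3 carries a major triad in natural-minor keys, so the destination is F# minor.
Check: the diatonic triads of F# minor (natural minor) are F#m (i), G#dim (ii°), A (III), Bm (iv), C#m (v), D (VI), E (VII) — A is indeed III.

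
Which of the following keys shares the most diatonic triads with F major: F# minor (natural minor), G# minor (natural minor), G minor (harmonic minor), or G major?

Triads of F major: F major (I), G minor (ii), A minor (iii), Bb major (IV), C major (V), D minor (vi), E diminished (vii°).
F# minor (natural minor) shares 0: none.
G# minor (natural minor) shares 0: none.
G minor (harmonic minor) shares 1: Gm.
G major shares 2: Am, C.
The most common triads (2) are shared with G major.

G major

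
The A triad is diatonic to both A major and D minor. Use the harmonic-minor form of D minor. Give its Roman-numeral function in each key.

I in A major; V in D minor

The scale of A major is A B C# D E F# G#; A is degree 1, and the triad built there (A-C#-E) is major, so it is I.
The scale of D minor (harmonic minor) is D E F G A Bb C#; A is degree 5, and the triad built there (A-C#-E) is major, so it is V.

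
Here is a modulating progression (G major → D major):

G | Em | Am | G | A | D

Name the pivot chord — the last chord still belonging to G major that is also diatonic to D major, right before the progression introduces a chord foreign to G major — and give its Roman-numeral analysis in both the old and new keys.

G — I in G major, IV in D major

Chords diatonic to G major: G, Am, Bm, C, D, Em, F#dim.
Reading the progression, the first chord not in that set is A, so the modulation leaves G major there.
The chord immediately before A is G, which is diatonic to both keys: I in G major and IV in D major.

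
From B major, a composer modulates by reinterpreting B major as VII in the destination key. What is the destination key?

C# minor

The numeral VII denotes a major triad on scale degree 7. With B on degree 7, the tonic of the new key is C#.
Degree 7 carries a major triad in natural-minor keys, so the destination is C# minor.
Check: the diatonic triads of C# minor (natural minor) are C#m (i), D#dim (ii°), E (III), F#m (iv), G#m (v), A (VI), B (VII) — B major is indeed VII.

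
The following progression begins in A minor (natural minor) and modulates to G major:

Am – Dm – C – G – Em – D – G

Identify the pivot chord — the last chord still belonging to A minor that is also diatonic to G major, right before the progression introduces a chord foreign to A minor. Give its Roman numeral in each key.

Em — v in A minor, vi in G major

Chords diatonic to A minor: Am, Bdim, C, Dm, Em, F, G.
Reading the progression, the first chord not in that set is D, so the modulation leaves A minor there.
The chord immediately before D is Em, which is diatonic to both keys: v in A minor and vi in G major.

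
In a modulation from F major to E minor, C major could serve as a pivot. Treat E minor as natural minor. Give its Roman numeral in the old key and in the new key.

The scale of F major is F G A Bb C D E; C is degree 5, and the triad built there (C-E-G) is major, so it is V.
The scale of E minor (natural minor) is E F# G A B C D; C is degree 6, and the triad built there (C-E-G) is major, so it is VI.

V in F major; VI in E minor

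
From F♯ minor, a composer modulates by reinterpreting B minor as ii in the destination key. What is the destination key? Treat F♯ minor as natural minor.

A major

The numeral ii denotes a minor triad on scale degree 2. With B on degree 2, the tonic of the new key is A.
Degree 2 carries a minor triad in major keys, so the destination is A major.
Check: the diatonic triads of A major are A (I), Bm (ii), C♯m (iii), D (IV), E (V), F♯m (vi), G♯dim (vii°) — B minor is indeed ii.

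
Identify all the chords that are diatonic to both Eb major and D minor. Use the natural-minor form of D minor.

Triads in Eb major: Eb (I), Fm (ii), Gm (iii), Ab (IV), Bb (V), Cm (vi), Ddim (vii°).
Triads in D minor (natural minor): Dm (i), Edim (ii°), F (III), Gm (iv), Am (v), Bb (VI), C (VII).
Shared triads with their functions: Gm (iii in Eb major, iv in D minor); Bb (V in Eb major, VI in D minor).

Gm, Bb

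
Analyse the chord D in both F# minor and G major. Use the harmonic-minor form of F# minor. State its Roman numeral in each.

VI in F# minor; V in G major

The scale of F# minor (harmonic minor) is F# G# A B C# D E#; D is degree 6, and the triad built there (D-F#-A) is major, so it is VI.
The scale of G major is G A B C D E F#; D is degree 5, and the triad built there (D-F#-A) is major, so it is V.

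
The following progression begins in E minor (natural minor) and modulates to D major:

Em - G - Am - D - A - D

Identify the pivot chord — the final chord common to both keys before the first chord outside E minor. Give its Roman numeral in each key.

Chords diatonic to E minor: Em, F♯dim, G, Am, Bm, C, D.
Reading the progression, the first chord not in that set is A, so the modulation leaves E minor there.
The chord immediately before A is D, which is diatonic to both keys: VII in E minor and I in D major.

D — VII in E minor, I in D major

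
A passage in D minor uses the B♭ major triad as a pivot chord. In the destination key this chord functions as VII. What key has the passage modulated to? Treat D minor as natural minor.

C minor

The numeral VII denotes a major triad on scale degree 7. With B♭ on degree 7, the tonic of the new key is C.
Degree 7 carries a major triad in natural-minor keys, so the destination is C minor.
Check: the diatonic triads of C minor (natural minor) are Cm (i), Ddim (ii°), E♭ (III), Fm (iv), Gm (v), A♭ (VI), B♭ (VII) — B♭ major is indeed VII.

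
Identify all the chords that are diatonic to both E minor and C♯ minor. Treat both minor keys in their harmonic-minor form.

D♯dim

Triads in E minor (harmonic minor): E minor (i), F♯ diminished (ii°), G augmented (III+), A minor (iv), B major (V), C major (VI), D♯ diminished (vii°).
Triads in C♯ minor (harmonic minor): C♯ minor (i), D♯ diminished (ii°), E augmented (III+), F♯ minor (iv), G♯ major (V), A major (VI), B♯ diminished (vii°).
Shared triads with their functions: D♯ diminished (vii° in E minor, ii° in C♯ minor).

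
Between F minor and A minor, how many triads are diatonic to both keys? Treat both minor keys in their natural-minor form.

Diatonic triads of F minor (natural minor): F minor (i), G diminished (ii°), Ab major (III), Bb minor (iv), C minor (v), Db major (VI), Eb major (VII).
Diatonic triads of A minor (natural minor): A minor (i), B diminished (ii°), C major (III), D minor (iv), E minor (v), F major (VI), G major (VII).
No triad has the same root and quality in both keys.

0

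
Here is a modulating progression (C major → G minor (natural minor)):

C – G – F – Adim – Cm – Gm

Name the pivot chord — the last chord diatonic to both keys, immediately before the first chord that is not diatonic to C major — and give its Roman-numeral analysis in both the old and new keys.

Chords diatonic to C major: C, Dm, Em, F, G, Am, Bdim.
Reading the progression, the first chord not in that set is Adim, so the modulation leaves C major there.
The chord immediately before Adim is F, which is diatonic to both keys: IV in C major and VII in G minor.

F — IV in C major, VII in G minor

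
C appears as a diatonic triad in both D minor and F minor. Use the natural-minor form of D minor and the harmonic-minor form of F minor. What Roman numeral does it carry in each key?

The scale of D minor (natural minor) is D E F G A Bb C; C is degree 7, and the triad built there (C-E-G) is major, so it is VII.
The scale of F minor (harmonic minor) is F G Ab Bb C Db E; C is degree 5, and the triad built there (C-E-G) is major, so it is V.

VII in D minor; V in F minor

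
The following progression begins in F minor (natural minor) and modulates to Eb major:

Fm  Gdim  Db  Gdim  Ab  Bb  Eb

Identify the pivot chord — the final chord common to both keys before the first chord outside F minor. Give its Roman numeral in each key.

Ab — III in F minor, IV in Eb major

Chords diatonic to F minor: Fm, Gdim, Ab, Bbm, Cm, Db, Eb.
Reading the progression, the first chord not in that set is Bb, so the modulation leaves F minor there.
The chord immediately before Bb is Ab, which is diatonic to both keys: III in F minor and IV in Eb major.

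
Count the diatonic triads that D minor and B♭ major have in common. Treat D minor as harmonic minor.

Diatonic triads of D minor (harmonic minor): Dm (i), Edim (ii°), Faug (III+), Gm (iv), A (V), B♭ (VI), C♯dim (vii°).
Diatonic triads of B♭ major: B♭ (I), Cm (ii), Dm (iii), E♭ (IV), F (V), Gm (vi), Adim (vii°).
Matching root and quality in both lists: Dm, Gm, B♭.
That gives 3 common triads.

3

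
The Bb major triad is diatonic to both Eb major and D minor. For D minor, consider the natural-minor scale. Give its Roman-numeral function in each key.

The scale of Eb major is Eb F G Ab Bb C D; Bb is degree 5, and the triad built there (Bb-D-F) is major, so it is V.
The scale of D minor (natural minor) is D E F G A Bb C; Bb is degree 6, and the triad built there (Bb-D-F) is major, so it is VI.

V in Eb major; VI in D minor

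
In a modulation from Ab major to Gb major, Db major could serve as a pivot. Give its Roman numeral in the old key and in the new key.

IV in Ab major; V in Gb major

The scale of Ab major is Ab Bb C Db Eb F G; Db is degree 4, and the triad built there (Db-F-Ab) is major, so it is IV.
The scale of Gb major is Gb Ab Bb Cb Db Eb F; Db is degree 5, and the triad built there (Db-F-Ab) is major, so it is V.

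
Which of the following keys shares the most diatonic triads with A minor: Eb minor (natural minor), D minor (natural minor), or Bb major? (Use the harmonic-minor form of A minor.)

Triads of A minor (harmonic minor): A minor (i), B diminished (ii°), C augmented (III+), D minor (iv), E major (V), F major (VI), G# diminished (vii°).
Eb minor (natural minor) shares 0: none.
D minor (natural minor) shares 3: Am, Dm, F.
Bb major shares 2: Dm, F.
The most common triads (3) are shared with D minor.

D minor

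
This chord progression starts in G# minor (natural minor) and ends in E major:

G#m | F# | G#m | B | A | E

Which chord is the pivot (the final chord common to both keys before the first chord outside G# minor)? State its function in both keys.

Chords diatonic to G# minor: G#m, A#dim, B, C#m, D#m, E, F#.
Reading the progression, the first chord not in that set is A, so the modulation leaves G# minor there.
The chord immediately before A is B, which is diatonic to both keys: III in G# minor and V in E major.

B — III in G# minor, V in E major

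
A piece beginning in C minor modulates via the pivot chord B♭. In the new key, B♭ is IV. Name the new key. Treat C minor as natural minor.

The numeral IV denotes a major triad on scale degree 4. With B♭ on degree 4, the tonic of the new key is F.
Degree 4 carries a major triad in major keys, so the destination is F major.
Check: the diatonic triads of F major are F (I), Gm (ii), Am (iii), B♭ (IV), C (V), Dm (vi), Edim (vii°) — B♭ is indeed IV.

F major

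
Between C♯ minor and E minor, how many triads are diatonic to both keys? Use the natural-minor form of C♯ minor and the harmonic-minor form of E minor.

Diatonic triads of C♯ minor (natural minor): C♯m (i), D♯dim (ii°), E (III), F♯m (iv), G♯m (v), A (VI), B (VII).
Diatonic triads of E minor (harmonic minor): Em (i), F♯dim (ii°), Gaug (III+), Am (iv), B (V), C (VI), D♯dim (vii°).
Matching root and quality in both lists: D♯dim, B.
That gives 2 common triads.

2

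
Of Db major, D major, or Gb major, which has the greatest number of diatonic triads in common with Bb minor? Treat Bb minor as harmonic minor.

Triads of Bb minor (harmonic minor): Bbm (i), Cdim (ii°), Dbaug (III+), Ebm (iv), F (V), Gb (VI), Adim (vii°).
Db major shares 4: Bbm, Cdim, Ebm, Gb.
D major shares 0: none.
Gb major shares 3: Bbm, Ebm, Gb.
The most common triads (4) are shared with Db major.

Db major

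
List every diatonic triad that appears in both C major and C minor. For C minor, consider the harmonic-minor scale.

G, Bdim

Triads in C major: C (I), Dm (ii), Em (iii), F (IV), G (V), Am (vi), Bdim (vii°).
Triads in C minor (harmonic minor): Cm (i), Ddim (ii°), Ebaug (III+), Fm (iv), G (V), Ab (VI), Bdim (vii°).
Shared triads with their functions: G (V in C major, V in C minor); Bdim (vii° in C major, vii° in C minor).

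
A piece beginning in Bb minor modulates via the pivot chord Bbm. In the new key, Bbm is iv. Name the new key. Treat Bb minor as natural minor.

The numeral iv denotes a minor triad on scale degree 4. With Bb on degree 4, the tonic of the new key is F.
Degree 4 carries a minor triad in minor keys, so the destination is F minor.
Check: the diatonic triads of F minor (natural minor) are Fm (i), Gdim (ii°), Ab (III), Bbm (iv), Cm (v), Db (VI), Eb (VII) — Bbm is indeed iv.

F minor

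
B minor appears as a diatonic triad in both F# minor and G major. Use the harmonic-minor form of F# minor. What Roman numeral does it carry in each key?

The scale of F# minor (harmonic minor) is F# G# A B C# D E#; B is degree 4, and the triad built there (B-D-F#) is minor, so it is iv.
The scale of G major is G A B C D E F#; B is degree 3, and the triad built there (B-D-F#) is minor, so it is iii.

iv in F# minor; iii in G major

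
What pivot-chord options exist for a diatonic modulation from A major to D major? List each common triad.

A, Bm, D, F#m

Triads in A major: A (I), Bm (ii), C#m (iii), D (IV), E (V), F#m (vi), G#dim (vii°).
Triads in D major: D (I), Em (ii), F#m (iii), G (IV), A (V), Bm (vi), C#dim (vii°).
Shared triads with their functions: A (I in A major, V in D major); Bm (ii in A major, vi in D major); D (IV in A major, I in D major); F#m (vi in A major, iii in D major).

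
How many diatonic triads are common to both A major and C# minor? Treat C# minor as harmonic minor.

3

Diatonic triads of A major: A major (I), B minor (ii), C# minor (iii), D major (IV), E major (V), F# minor (vi), G# diminished (vii°).
Diatonic triads of C# minor (harmonic minor): C# minor (i), D# diminished (ii°), E augmented (III+), F# minor (iv), G# major (V), A major (VI), B# diminished (vii°).
Matching root and quality in both lists: A major, C# minor, F# minor.
That gives 3 common triads.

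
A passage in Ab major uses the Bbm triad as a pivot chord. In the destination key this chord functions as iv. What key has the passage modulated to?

The numeral iv denotes a minor triad on scale degree 4. With Bb on degree 4, the tonic of the new key is F.
Degree 4 carries a minor triad in minor keys, so the destination is F minor.
Check: the diatonic triads of F minor (natural minor) are Fm (i), Gdim (ii°), Ab (III), Bbm (iv), Cm (v), Db (VI), Eb (VII) — Bbm is indeed iv.

F minor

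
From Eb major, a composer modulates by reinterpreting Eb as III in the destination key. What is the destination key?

C minor

The numeral III denotes a major triad on scale degree 3. With Eb on degree 3, the tonic of the new key is C.
Degree 3 carries a major triad in natural-minor keys, so the destination is C minor.
Check: the diatonic triads of C minor (natural minor) are Cm (i), Ddim (ii°), Eb (III), Fm (iv), Gm (v), Ab (VI), Bb (VII) — Eb is indeed III.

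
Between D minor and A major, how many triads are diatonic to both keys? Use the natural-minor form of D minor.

0

Diatonic triads of D minor (natural minor): D minor (i), E diminished (ii°), F major (III), G minor (iv), A minor (v), Bb major (VI), C major (VII).
Diatonic triads of A major: A major (I), B minor (ii), C# minor (iii), D major (IV), E major (V), F# minor (vi), G# diminished (vii°).
No triad has the same root and quality in both keys.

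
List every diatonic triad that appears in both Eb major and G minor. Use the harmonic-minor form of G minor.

Eb, Gm, Cm

Triads in Eb major: Eb (I), Fm (ii), Gm (iii), Ab (IV), Bb (V), Cm (vi), Ddim (vii°).
Triads in G minor (harmonic minor): Gm (i), Adim (ii°), Bbaug (III+), Cm (iv), D (V), Eb (VI), F#dim (vii°).
Shared triads with their functions: Eb (I in Eb major, VI in G minor); Gm (iii in Eb major, i in G minor); Cm (vi in Eb major, iv in G minor).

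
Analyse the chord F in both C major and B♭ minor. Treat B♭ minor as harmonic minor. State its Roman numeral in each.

The scale of C major is C D E F G A B; F is degree 4, and the triad built there (F-A-C) is major, so it is IV.
The scale of B♭ minor (harmonic minor) is B♭ C D♭ E♭ F G♭ A; F is degree 5, and the triad built there (F-A-C) is major, so it is V.

IV in C major; V in B♭ minor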